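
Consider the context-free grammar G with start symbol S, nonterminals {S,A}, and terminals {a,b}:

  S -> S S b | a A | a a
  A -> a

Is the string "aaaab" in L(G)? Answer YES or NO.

Convert to CNF:
  S -> S X2 | T1 A | T1 T1
  A -> a
  T0 -> b
  T1 -> a
  X2 -> S T0

CYK fill:
  cell(0,0) a: {A,T1}  orig:{A}
  cell(1,1) a: {A,T1}  orig:{A}
  cell(2,2) a: {A,T1}  orig:{A}
  cell(3,3) a: {A,T1}  orig:{A}
  cell(4,4) b: {T0}  orig:{}
  cell(0,1) aa: {S}
  cell(1,2) aa: {S}
  cell(2,3) aa: {S}
  cell(3,4) ab: ∅
  cell(0,2) aaa: ∅
  cell(1,3) aaa: ∅
  cell(2,4) aab: {X2}  orig:{}
  cell(0,3) aaaa: ∅
  cell(1,4) aaab: ∅
  cell(0,4) aaaab: {S}

S ∈ T[0,4] ⇒ YES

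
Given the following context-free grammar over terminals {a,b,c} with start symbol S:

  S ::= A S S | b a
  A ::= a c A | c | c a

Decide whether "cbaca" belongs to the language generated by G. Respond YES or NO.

Convert to CNF:
  S -> A X4 | T2 T0
  A -> T0 X3 | T1 T0 | c
  T0 -> a
  T1 -> c
  T2 -> b
  X3 -> T1 A
  X4 -> S S

CYK fill:
  cell(0,0) c: {A,T1}  orig:{A}
  cell(1,1) b: {T2}  orig:{}
  cell(2,2) a: {T0}  orig:{}
  cell(3,3) c: {A,T1}  orig:{A}
  cell(4,4) a: {T0}  orig:{}
  cell(0,1) cb: ∅
  cell(1,2) ba: {S}
  cell(2,3) ac: ∅
  cell(3,4) ca: {A}
  cell(0,2) cba: ∅
  cell(1,3) bac: ∅
  cell(2,4) aca: ∅
  cell(0,3) cbac: ∅
  cell(1,4) baca: ∅
  cell(0,4) cbaca: ∅

S ∉ T[0,4] ⇒ NO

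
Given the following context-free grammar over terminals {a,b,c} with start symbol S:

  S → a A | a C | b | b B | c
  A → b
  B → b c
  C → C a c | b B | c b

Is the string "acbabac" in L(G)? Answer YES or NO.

CNF form of G:
  S -> T0 B | T2 A | T2 C | b | c
  A -> b
  B -> T0 T1
  C -> C X3 | T0 B | T1 T0
  T0 -> b
  T1 -> c
  T2 -> a
  X3 -> T2 T1

CYK table (by increasing span):
  [0..0]={T2}  "a"  orig:{}
  [1..1]={S,T1}  "c"  orig:{S}
  [2..2]={A,S,T0}  "b"  orig:{A,S}
  [3..3]={T2}  "a"  orig:{}
  [4..4]={A,S,T0}  "b"  orig:{A,S}
  [5..5]={T2}  "a"  orig:{}
  [6..6]={S,T1}  "c"  orig:{S}
  [0..1]={X3}  "ac"  orig:{}
  [1..2]={C}  "cb"
  [2..3]=∅  "ba"
  [3..4]={S}  "ab"
  [4..5]=∅  "ba"
  [5..6]={X3}  "ac"  orig:{}
  [0..2]={S}  "acb"
  [1..3]=∅  "cba"
  [2..4]=∅  "bab"
  [3..5]=∅  "aba"
  [4..6]=∅  "bac"
  [0..3]=∅  "acba"
  [1..4]=∅  "cbab"
  [2..5]=∅  "baba"
  [3..6]=∅  "abac"
  [0..4]=∅  "acbab"
  [1..5]=∅  "cbaba"
  [2..6]=∅  "babac"
  [0..5]=∅  "acbaba"
  [1..6]=∅  "cbabac"
  [0..6]=∅  "acbabac"

S ∉ T[0,6] ⇒ NO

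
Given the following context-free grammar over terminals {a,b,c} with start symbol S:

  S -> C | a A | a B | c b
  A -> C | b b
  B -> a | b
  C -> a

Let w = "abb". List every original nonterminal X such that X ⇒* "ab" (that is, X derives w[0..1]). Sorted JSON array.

CNF form of G:
  S -> T1 A | T1 B | T2 T0 | a
  A -> T0 T0 | a
  B -> a | b
  C -> a
  T0 -> b
  T1 -> a
  T2 -> c

CYK table (by increasing span) (cells [i..j] with 0 ≤ i ≤ j ≤ 1 only):
  cell(0,0) a: {A,B,C,S,T1}  orig:{A,B,C,S}
  cell(1,1) b: {B,T0}  orig:{B}
  cell(0,1) ab: {S}

Original NTs in T[0,1] deriving "ab": ["S"]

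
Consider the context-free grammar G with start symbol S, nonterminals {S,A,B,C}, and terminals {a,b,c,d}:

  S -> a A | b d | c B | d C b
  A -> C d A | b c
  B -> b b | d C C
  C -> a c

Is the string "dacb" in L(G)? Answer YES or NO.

CNF form of G:
  S -> T0 X6 | T1 T0 | T2 B | T3 A
  A -> C X4 | T1 T2
  B -> T0 X5 | T1 T1
  C -> T3 T2
  T0 -> d
  T1 -> b
  T2 -> c
  T3 -> a
  X4 -> T0 A
  X5 -> C C
  X6 -> C T1

CYK table (by increasing span):
  cell(0,0) d: {T0}  orig:{}
  cell(1,1) a: {T3}  orig:{}
  cell(2,2) c: {T2}  orig:{}
  cell(3,3) b: {T1}  orig:{}
  cell(0,1) da: ∅
  cell(1,2) ac: {C}
  cell(2,3) cb: ∅
  cell(0,2) dac: ∅
  cell(1,3) acb: {X6}  orig:{}
  cell(0,3) dacb: {S}

S ∈ T[0,3] ⇒ YES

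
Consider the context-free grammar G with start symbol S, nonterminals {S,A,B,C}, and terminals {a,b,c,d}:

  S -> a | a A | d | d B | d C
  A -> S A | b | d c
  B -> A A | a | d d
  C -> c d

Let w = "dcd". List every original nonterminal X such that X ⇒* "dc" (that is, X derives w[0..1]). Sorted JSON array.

Convert to CNF:
  S -> T0 B | T0 C | T2 A | a | d
  A -> S A | T0 T1 | b
  B -> A A | T0 T0 | a
  C -> T1 T0
  T0 -> d
  T1 -> c
  T2 -> a

Fill CYK table bottom-up, restricted to cells inside w[0..1]:
  [0..0]={S,T0}  "d"  orig:{S}
  [1..1]={T1}  "c"  orig:{}
  [0..1]={A}  "dc"

Original NTs in T[0,1] deriving "dc": ["A"]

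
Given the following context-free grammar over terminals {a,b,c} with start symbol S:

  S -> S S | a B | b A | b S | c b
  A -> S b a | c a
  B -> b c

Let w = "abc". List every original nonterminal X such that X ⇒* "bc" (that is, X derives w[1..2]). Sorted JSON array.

Convert to CNF:
  S -> S S | T0 A | T0 S | T1 B | T2 T0
  A -> S X3 | T2 T1
  B -> T0 T2
  T0 -> b
  T1 -> a
  T2 -> c
  X3 -> T0 T1

Fill CYK table bottom-up, restricted to cells inside w[1..2]:
  T[1,1] 'b' = {T0}  orig:{}
  T[2,2] 'c' = {T2}  orig:{}
  T[1,2] 'bc' = {B}

Original NTs in T[1,2] deriving "bc": ["B"]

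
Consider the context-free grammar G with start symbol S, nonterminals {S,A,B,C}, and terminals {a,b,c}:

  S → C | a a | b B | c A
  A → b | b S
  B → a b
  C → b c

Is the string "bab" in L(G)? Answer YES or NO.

CNF form of G:
  S -> T0 B | T0 T2 | T1 T1 | T2 A
  A -> T0 S | b
  B -> T1 T0
  C -> T0 T2
  T0 -> b
  T1 -> a
  T2 -> c

Fill CYK table bottom-up:
  [0..0]={A,T0}  "b"  orig:{A}
  [1..1]={T1}  "a"  orig:{}
  [2..2]={A,T0}  "b"  orig:{A}
  [0..1]=∅  "ba"
  [1..2]={B}  "ab"
  [0..2]={S}  "bab"

S ∈ T[0,2] ⇒ YES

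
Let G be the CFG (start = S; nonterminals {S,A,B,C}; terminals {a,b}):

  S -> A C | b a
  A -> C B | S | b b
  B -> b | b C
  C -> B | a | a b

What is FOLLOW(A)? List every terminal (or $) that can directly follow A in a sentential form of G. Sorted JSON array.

FIRST iteration:
pass 1:
  A via A→b b: +{b}
  B via B→b: +{b}
  C via C→B: +{b}
  C via C→a: +{a}
  S via S→A C: +{b}
  FIRST(S)={b}  FIRST(A)={b}  FIRST(B)={b}  FIRST(C)={a,b}
pass 2:
  A via A→C B: +{a}
  S via S→A C: +{a}
  FIRST(S)={a,b}  FIRST(A)={a,b}  FIRST(B)={b}  FIRST(C)={a,b}
pass 3: done
  FIRST(S)={a,b}  FIRST(A)={a,b}  FIRST(B)={b}  FIRST(C)={a,b}

Compute FOLLOW by fixpoint:
initialize: $ ∈ FOLLOW(S)
[1]
  A→C B: FOLLOW(C) ⊇ FIRST(B) = {b}; new: +{b}
  C→B: FOLLOW(B) ⊇ FOLLOW(C) ⊇ {b}; new: +{b}
  S→A C: FOLLOW(A) ⊇ FIRST(C) = {a,b}; new: +{a,b}
  S→A C: FOLLOW(C) ⊇ FOLLOW(S) ⊇ {$}; new: +{$}
  S: {$}  A: {a,b}  B: {b}  C: {$,b}
[2]
  A→C B: FOLLOW(B) ⊇ FOLLOW(A) ⊇ {a,b}; new: +{a}
  A→S: FOLLOW(S) ⊇ FOLLOW(A) ⊇ {a,b}; new: +{a,b}
  B→b C: FOLLOW(C) ⊇ FOLLOW(B) ⊇ {a,b}; new: +{a}
  C→B: FOLLOW(B) ⊇ FOLLOW(C) ⊇ {$,a,b}; new: +{$}
  S: {$,a,b}  A: {a,b}  B: {$,a,b}  C: {$,a,b}
[3] — fixpoint
  S: {$,a,b}  A: {a,b}  B: {$,a,b}  C: {$,a,b}

FOLLOW(A) = ["a", "b"]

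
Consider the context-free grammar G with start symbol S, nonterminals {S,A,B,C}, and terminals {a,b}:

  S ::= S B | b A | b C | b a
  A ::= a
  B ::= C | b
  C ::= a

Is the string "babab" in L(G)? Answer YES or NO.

Convert to CNF:
  S -> S B | T0 A | T0 C | T0 T1
  A -> a
  B -> a | b
  C -> a
  T0 -> b
  T1 -> a

Fill CYK table bottom-up:
  [0..0]={B,T0}  "b"  orig:{B}
  [1..1]={A,B,C,T1}  "a"  orig:{A,B,C}
  [2..2]={B,T0}  "b"  orig:{B}
  [3..3]={A,B,C,T1}  "a"  orig:{A,B,C}
  [4..4]={B,T0}  "b"  orig:{B}
  [0..1]={S}  "ba"
  [1..2]=∅  "ab"
  [2..3]={S}  "ba"
  [3..4]=∅  "ab"
  [0..2]={S}  "bab"
  [1..3]=∅  "aba"
  [2..4]={S}  "bab"
  [0..3]={S}  "baba"
  [1..4]=∅  "abab"
  [0..4]={S}  "babab"

S ∈ T[0,4] ⇒ YES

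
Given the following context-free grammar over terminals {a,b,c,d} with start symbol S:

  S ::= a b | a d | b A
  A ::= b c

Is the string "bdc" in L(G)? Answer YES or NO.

Convert to CNF:
  S -> T0 A | T2 T0 | T2 T3
  A -> T0 T1
  T0 -> b
  T1 -> c
  T2 -> a
  T3 -> d

CYK table (by increasing span):
  cell(0,0) b: {T0}  orig:{}
  cell(1,1) d: {T3}  orig:{}
  cell(2,2) c: {T1}  orig:{}
  cell(0,1) bd: ∅
  cell(1,2) dc: ∅
  cell(0,2) bdc: ∅

S ∉ T[0,2] ⇒ NO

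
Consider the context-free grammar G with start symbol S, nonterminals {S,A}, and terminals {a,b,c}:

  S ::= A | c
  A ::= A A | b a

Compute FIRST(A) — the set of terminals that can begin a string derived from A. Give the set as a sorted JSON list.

Compute FIRST by fixpoint:
round 1:
  A via A→b a: +{b}
  S via S→A: +{b}
  S via S→c: +{c}
  FIRST[S]={b,c}  FIRST[A]={b}
round 2: — fixpoint
  FIRST[S]={b,c}  FIRST[A]={b}

FIRST(A) = ["b"]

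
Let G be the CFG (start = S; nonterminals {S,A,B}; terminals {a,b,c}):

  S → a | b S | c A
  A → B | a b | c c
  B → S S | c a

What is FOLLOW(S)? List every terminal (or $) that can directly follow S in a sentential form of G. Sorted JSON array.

Compute FIRST by fixpoint:
pass 1:
  A via A→a b: +{a}
  A via A→c c: +{c}
  B via B→c a: +{c}
  S via S→a: +{a}
  S via S→b S: +{b}
  S via S→c A: +{c}
  FIRST(S)={a,b,c}  FIRST(A)={a,c}  FIRST(B)={c}
pass 2:
  B via B→S S: +{a,b}
  FIRST(S)={a,b,c}  FIRST(A)={a,c}  FIRST(B)={a,b,c}
pass 3:
  A via A→B: +{b}
  FIRST(S)={a,b,c}  FIRST(A)={a,b,c}  FIRST(B)={a,b,c}
pass 4: (stable)
  FIRST(S)={a,b,c}  FIRST(A)={a,b,c}  FIRST(B)={a,b,c}

FOLLOW sets:
seed FOLLOW(S) with $
iter 1:
  B→S S: FOLLOW(S) ⊇ FIRST(S) = {a,b,c}; new: +{a,b,c}
  S→c A: FOLLOW(A) ⊇ FOLLOW(S) ⊇ {$,a,b,c}; new: +{$,a,b,c}
  FOLLOW[S]={$,a,b,c}  FOLLOW[A]={$,a,b,c}  FOLLOW[B]={}
iter 2:
  A→B: FOLLOW(B) ⊇ FOLLOW(A) ⊇ {$,a,b,c}; new: +{$,a,b,c}
  FOLLOW[S]={$,a,b,c}  FOLLOW[A]={$,a,b,c}  FOLLOW[B]={$,a,b,c}
iter 3: — fixpoint
  FOLLOW[S]={$,a,b,c}  FOLLOW[A]={$,a,b,c}  FOLLOW[B]={$,a,b,c}

FOLLOW(S) = ["$", "a", "b", "c"]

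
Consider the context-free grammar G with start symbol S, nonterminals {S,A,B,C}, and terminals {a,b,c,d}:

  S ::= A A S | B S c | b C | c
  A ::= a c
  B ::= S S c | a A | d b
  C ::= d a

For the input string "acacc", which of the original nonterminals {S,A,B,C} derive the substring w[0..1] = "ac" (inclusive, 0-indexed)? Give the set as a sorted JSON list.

Convert to CNF:
  S -> A X5 | B X6 | T3 C | c
  A -> T0 T1
  B -> S X4 | T0 A | T2 T3
  C -> T2 T0
  T0 -> a
  T1 -> c
  T2 -> d
  T3 -> b
  X4 -> S T1
  X5 -> A S
  X6 -> S T1

CYK table (by increasing span) — only the sub-triangle for w[0..1]:
  [0..0]={T0}  "a"  orig:{}
  [1..1]={S,T1}  "c"  orig:{S}
  [0..1]={A}  "ac"

Original NTs in T[0,1] deriving "ac": ["A"]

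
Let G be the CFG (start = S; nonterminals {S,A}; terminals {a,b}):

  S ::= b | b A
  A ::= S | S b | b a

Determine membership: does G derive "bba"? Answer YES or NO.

CNF form of G:
  S -> T0 A | b
  A -> S T0 | T0 A | T0 T1 | b
  T0 -> b
  T1 -> a

CYK table (by increasing span):
  [0..0]={A,S,T0}  "b"  orig:{A,S}
  [1..1]={A,S,T0}  "b"  orig:{A,S}
  [2..2]={T1}  "a"  orig:{}
  [0..1]={A,S}  "bb"
  [1..2]={A}  "ba"
  [0..2]={A,S}  "bba"

S ∈ T[0,2] ⇒ YES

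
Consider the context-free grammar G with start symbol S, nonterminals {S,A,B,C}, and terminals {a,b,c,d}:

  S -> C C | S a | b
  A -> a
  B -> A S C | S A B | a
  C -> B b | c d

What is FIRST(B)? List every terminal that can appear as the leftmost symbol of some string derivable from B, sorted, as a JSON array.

FIRST sets, iterate to fixpoint:
[1]
  A via A→a: +{a}
  B via B→A S C: +{a}
  C via C→B b: +{a}
  C via C→c d: +{c}
  S via S→C C: +{a,c}
  S via S→b: +{b}
  S: {a,b,c}  A: {a}  B: {a}  C: {a,c}
[2]
  B via B→S A B: +{b,c}
  C via C→B b: +{b}
  S: {a,b,c}  A: {a}  B: {a,b,c}  C: {a,b,c}
[3] done
  S: {a,b,c}  A: {a}  B: {a,b,c}  C: {a,b,c}

FIRST(B) = ["a", "b", "c"]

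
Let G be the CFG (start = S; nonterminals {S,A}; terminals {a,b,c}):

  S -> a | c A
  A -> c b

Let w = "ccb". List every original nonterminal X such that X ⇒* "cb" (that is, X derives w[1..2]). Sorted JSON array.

CNF form of G:
  S -> T0 A | a
  A -> T0 T1
  T0 -> c
  T1 -> b

CYK table (by increasing span), restricted to cells inside w[1..2]:
  [1..1]={T0}  "c"  orig:{}
  [2..2]={T1}  "b"  orig:{}
  [1..2]={A}  "cb"

Original NTs in T[1,2] deriving "cb": ["A"]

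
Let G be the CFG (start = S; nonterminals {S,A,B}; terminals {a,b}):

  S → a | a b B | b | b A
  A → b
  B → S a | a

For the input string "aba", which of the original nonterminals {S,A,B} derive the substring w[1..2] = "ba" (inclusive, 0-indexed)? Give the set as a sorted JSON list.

Convert to CNF:
  S -> T0 X2 | T1 A | a | b
  A -> b
  B -> S T0 | a
  T0 -> a
  T1 -> b
  X2 -> T1 B

Fill CYK table bottom-up (cells [i..j] with 1 ≤ i ≤ j ≤ 2 only):
  [1..1]={A,S,T1}  "b"  orig:{A,S}
  [2..2]={B,S,T0}  "a"  orig:{B,S}
  [1..2]={B,X2}  "ba"  orig:{B}

Original NTs in T[1,2] deriving "ba": ["B"]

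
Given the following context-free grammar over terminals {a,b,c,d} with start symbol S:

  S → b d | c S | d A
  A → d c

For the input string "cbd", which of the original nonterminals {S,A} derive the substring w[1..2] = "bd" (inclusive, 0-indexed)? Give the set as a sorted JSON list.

Convert to CNF:
  S -> T0 A | T1 S | T2 T0
  A -> T0 T1
  T0 -> d
  T1 -> c
  T2 -> b

CYK table (by increasing span) (cells [i..j] with 1 ≤ i ≤ j ≤ 2 only):
  T[1,1] 'b' = {T2}  orig:{}
  T[2,2] 'd' = {T0}  orig:{}
  T[1,2] 'bd' = {S}

Original NTs in T[1,2] deriving "bd": ["S"]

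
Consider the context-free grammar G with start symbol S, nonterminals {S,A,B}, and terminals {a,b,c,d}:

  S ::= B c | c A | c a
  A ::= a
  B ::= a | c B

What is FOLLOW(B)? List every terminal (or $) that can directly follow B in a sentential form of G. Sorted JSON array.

FIRST sets, iterate to fixpoint:
round 1:
  A via A→a: +{a}
  B via B→a: +{a}
  B via B→c B: +{c}
  S via S→B c: +{a,c}
  FIRST(S)={a,c}  FIRST(A)={a}  FIRST(B)={a,c}
round 2: (stable)
  FIRST(S)={a,c}  FIRST(A)={a}  FIRST(B)={a,c}

FOLLOW iteration:
initialize: $ ∈ FOLLOW(S)
round 1:
  S→B c: FOLLOW(B) ⊇ FIRST(c) = {c}; new: +{c}
  S→c A: FOLLOW(A) ⊇ FOLLOW(S) ⊇ {$}; new: +{$}
  S: {$}  A: {$}  B: {c}
round 2: (stable)
  S: {$}  A: {$}  B: {c}

FOLLOW(B) = ["c"]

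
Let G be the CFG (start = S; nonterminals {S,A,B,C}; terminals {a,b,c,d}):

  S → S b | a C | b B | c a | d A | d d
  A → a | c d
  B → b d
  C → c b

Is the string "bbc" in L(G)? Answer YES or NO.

Convert to CNF:
  S -> S T2 | T0 T3 | T1 A | T1 T1 | T2 B | T3 C
  A -> T0 T1 | a
  B -> T2 T1
  C -> T0 T2
  T0 -> c
  T1 -> d
  T2 -> b
  T3 -> a

CYK table (by increasing span):
  cell(0,0) b: {T2}  orig:{}
  cell(1,1) b: {T2}  orig:{}
  cell(2,2) c: {T0}  orig:{}
  cell(0,1) bb: ∅
  cell(1,2) bc: ∅
  cell(0,2) bbc: ∅

S ∉ T[0,2] ⇒ NO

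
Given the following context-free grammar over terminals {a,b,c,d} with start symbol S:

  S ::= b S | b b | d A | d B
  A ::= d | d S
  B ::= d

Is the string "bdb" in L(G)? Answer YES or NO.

CNF form of G:
  S -> T0 A | T0 B | T1 S | T1 T1
  A -> T0 S | d
  B -> d
  T0 -> d
  T1 -> b

Fill CYK table bottom-up:
  [0..0]={T1}  "b"  orig:{}
  [1..1]={A,B,T0}  "d"  orig:{A,B}
  [2..2]={T1}  "b"  orig:{}
  [0..1]=∅  "bd"
  [1..2]=∅  "db"
  [0..2]=∅  "bdb"

S ∉ T[0,2] ⇒ NO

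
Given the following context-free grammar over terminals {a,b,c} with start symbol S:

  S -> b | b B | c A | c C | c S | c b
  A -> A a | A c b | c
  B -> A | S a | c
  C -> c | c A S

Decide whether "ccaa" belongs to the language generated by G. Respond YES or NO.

CNF form of G:
  S -> T1 A | T1 C | T1 S | T1 T2 | T2 B | b
  A -> A T0 | A X3 | c
  B -> A T0 | A X4 | S T0 | c
  C -> T1 X5 | c
  T0 -> a
  T1 -> c
  T2 -> b
  X3 -> T1 T2
  X4 -> T1 T2
  X5 -> A S

CYK fill:
  T[0,0] 'c' = {A,B,C,T1}  orig:{A,B,C}
  T[1,1] 'c' = {A,B,C,T1}  orig:{A,B,C}
  T[2,2] 'a' = {T0}  orig:{}
  T[3,3] 'a' = {T0}  orig:{}
  T[0,1] 'cc' = {S}
  T[1,2] 'ca' = {A,B}
  T[2,3] 'aa' = ∅
  T[0,2] 'cca' = {B,S}
  T[1,3] 'caa' = {A,B}
  T[0,3] 'ccaa' = {B,S}

S ∈ T[0,3] ⇒ YES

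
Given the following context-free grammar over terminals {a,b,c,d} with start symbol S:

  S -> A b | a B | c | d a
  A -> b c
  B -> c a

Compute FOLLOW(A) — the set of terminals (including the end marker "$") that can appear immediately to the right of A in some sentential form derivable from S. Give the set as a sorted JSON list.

FIRST iteration:
pass 1:
  A via A→b c: +{b}
  B via B→c a: +{c}
  S via S→A b: +{b}
  S via S→a B: +{a}
  S via S→c: +{c}
  S via S→d a: +{d}
  FIRST(S)={a,b,c,d}  FIRST(A)={b}  FIRST(B)={c}
pass 2: (stable)
  FIRST(S)={a,b,c,d}  FIRST(A)={b}  FIRST(B)={c}

Compute FOLLOW by fixpoint:
seed FOLLOW(S) with $
iter 1:
  S→A b: FOLLOW(A) ⊇ FIRST(b) = {b}; new: +{b}
  S→a B: FOLLOW(B) ⊇ FOLLOW(S) ⊇ {$}; new: +{$}
  FOLLOW[S]={$}  FOLLOW[A]={b}  FOLLOW[B]={$}
iter 2: done
  FOLLOW[S]={$}  FOLLOW[A]={b}  FOLLOW[B]={$}

FOLLOW(A) = ["b"]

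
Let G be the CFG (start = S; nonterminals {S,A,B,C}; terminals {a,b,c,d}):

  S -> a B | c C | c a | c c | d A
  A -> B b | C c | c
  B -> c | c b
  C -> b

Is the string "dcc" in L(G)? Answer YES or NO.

Convert to CNF:
  S -> T1 C | T1 T1 | T1 T2 | T2 B | T3 A
  A -> B T0 | C T1 | c
  B -> T1 T0 | c
  C -> b
  T0 -> b
  T1 -> c
  T2 -> a
  T3 -> d

CYK fill:
  cell(0,0) d: {T3}  orig:{}
  cell(1,1) c: {A,B,T1}  orig:{A,B}
  cell(2,2) c: {A,B,T1}  orig:{A,B}
  cell(0,1) dc: {S}
  cell(1,2) cc: {S}
  cell(0,2) dcc: ∅

S ∉ T[0,2] ⇒ NO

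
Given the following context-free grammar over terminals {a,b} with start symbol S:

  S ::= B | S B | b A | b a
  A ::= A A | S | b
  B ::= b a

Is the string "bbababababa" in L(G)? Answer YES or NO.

Convert to CNF:
  S -> S B | T0 A | T0 T1
  A -> A A | S B | T0 A | T0 T1 | b
  B -> T0 T1
  T0 -> b
  T1 -> a

Fill CYK table bottom-up:
  cell(0,0) b: {A,T0}  orig:{A}
  cell(1,1) b: {A,T0}  orig:{A}
  cell(2,2) a: {T1}  orig:{}
  cell(3,3) b: {A,T0}  orig:{A}
  cell(4,4) a: {T1}  orig:{}
  cell(5,5) b: {A,T0}  orig:{A}
  cell(6,6) a: {T1}  orig:{}
  cell(7,7) b: {A,T0}  orig:{A}
  cell(8,8) a: {T1}  orig:{}
  cell(9,9) b: {A,T0}  orig:{A}
  cell(10,10) a: {T1}  orig:{}
  cell(0,1) bb: {A,S}
  cell(1,2) ba: {A,B,S}
  cell(2,3) ab: ∅
  cell(3,4) ba: {A,B,S}
  cell(4,5) ab: ∅
  cell(5,6) ba: {A,B,S}
  cell(6,7) ab: ∅
  cell(7,8) ba: {A,B,S}
  cell(8,9) ab: ∅
  cell(9,10) ba: {A,B,S}
  cell(0,2) bba: {A,S}
  cell(1,3) bab: {A}
  cell(2,4) aba: ∅
  cell(3,5) bab: {A}
  cell(4,6) aba: ∅
  cell(5,7) bab: {A}
  cell(6,8) aba: ∅
  cell(7,9) bab: {A}
  cell(8,10) aba: ∅
  cell(0,3) bbab: {A,S}
  cell(1,4) baba: {A,S}
  cell(2,5) abab: ∅
  cell(3,6) baba: {A,S}
  cell(4,7) abab: ∅
  cell(5,8) baba: {A,S}
  cell(6,9) abab: ∅
  cell(7,10) baba: {A,S}
  cell(0,4) bbaba: {A,S}
  cell(1,5) babab: {A}
  cell(2,6) ababa: ∅
  cell(3,7) babab: {A}
  cell(4,8) ababa: ∅
  cell(5,9) babab: {A}
  cell(6,10) ababa: ∅
  cell(0,5) bbabab: {A,S}
  cell(1,6) bababa: {A,S}
  cell(2,7) ababab: ∅
  cell(3,8) bababa: {A,S}
  cell(4,9) ababab: ∅
  cell(5,10) bababa: {A,S}
  cell(0,6) bbababa: {A,S}
  cell(1,7) bababab: {A}
  cell(2,8) abababa: ∅
  cell(3,9) bababab: {A}
  cell(4,10) abababa: ∅
  cell(0,7) bbababab: {A,S}
  cell(1,8) babababa: {A,S}
  cell(2,9) abababab: ∅
  cell(3,10) babababa: {A,S}
  cell(0,8) bbabababa: {A,S}
  cell(1,9) babababab: {A}
  cell(2,10) ababababa: ∅
  cell(0,9) bbabababab: {A,S}
  cell(1,10) bababababa: {A,S}
  cell(0,10) bbababababa: {A,S}

S ∈ T[0,10] ⇒ YES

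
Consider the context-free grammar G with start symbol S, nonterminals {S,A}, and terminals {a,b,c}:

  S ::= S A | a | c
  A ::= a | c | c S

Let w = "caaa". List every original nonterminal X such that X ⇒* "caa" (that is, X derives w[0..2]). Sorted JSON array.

Convert to CNF:
  S -> S A | a | c
  A -> T0 S | a | c
  T0 -> c

CYK fill — only the sub-triangle for w[0..2]:
  T[0,0] 'c' = {A,S,T0}  orig:{A,S}
  T[1,1] 'a' = {A,S}
  T[2,2] 'a' = {A,S}
  T[0,1] 'ca' = {A,S}
  T[1,2] 'aa' = {S}
  T[0,2] 'caa' = {A,S}

Original NTs in T[0,2] deriving "caa": ["A", "S"]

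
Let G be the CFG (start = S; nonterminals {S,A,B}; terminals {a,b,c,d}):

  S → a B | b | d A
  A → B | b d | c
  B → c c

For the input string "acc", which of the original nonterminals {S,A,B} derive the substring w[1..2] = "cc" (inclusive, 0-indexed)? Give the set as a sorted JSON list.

Convert to CNF:
  S -> T1 A | T3 B | b
  A -> T0 T1 | T2 T2 | c
  B -> T2 T2
  T0 -> b
  T1 -> d
  T2 -> c
  T3 -> a

Fill CYK table bottom-up, restricted to cells inside w[1..2]:
  cell(1,1) c: {A,T2}  orig:{A}
  cell(2,2) c: {A,T2}  orig:{A}
  cell(1,2) cc: {A,B}

Original NTs in T[1,2] deriving "cc": ["A", "B"]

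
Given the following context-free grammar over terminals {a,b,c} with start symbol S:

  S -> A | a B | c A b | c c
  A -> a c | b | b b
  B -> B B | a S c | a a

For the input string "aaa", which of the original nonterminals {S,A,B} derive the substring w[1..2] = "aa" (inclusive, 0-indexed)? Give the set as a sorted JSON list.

CNF form of G:
  S -> T0 B | T0 T1 | T1 T1 | T1 X4 | T2 T2 | b
  A -> T0 T1 | T2 T2 | b
  B -> B B | T0 T0 | T0 X3
  T0 -> a
  T1 -> c
  T2 -> b
  X3 -> S T1
  X4 -> A T2

CYK fill — only the sub-triangle for w[1..2]:
  [1..1]={T0}  "a"  orig:{}
  [2..2]={T0}  "a"  orig:{}
  [1..2]={B}  "aa"

Original NTs in T[1,2] deriving "aa": ["B"]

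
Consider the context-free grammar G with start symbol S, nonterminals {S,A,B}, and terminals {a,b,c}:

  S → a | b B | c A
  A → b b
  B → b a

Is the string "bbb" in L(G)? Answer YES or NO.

Convert to CNF:
  S -> T0 B | T2 A | a
  A -> T0 T0
  B -> T0 T1
  T0 -> b
  T1 -> a
  T2 -> c

CYK table (by increasing span):
  [0..0]={T0}  "b"  orig:{}
  [1..1]={T0}  "b"  orig:{}
  [2..2]={T0}  "b"  orig:{}
  [0..1]={A}  "bb"
  [1..2]={A}  "bb"
  [0..2]=∅  "bbb"

S ∉ T[0,2] ⇒ NO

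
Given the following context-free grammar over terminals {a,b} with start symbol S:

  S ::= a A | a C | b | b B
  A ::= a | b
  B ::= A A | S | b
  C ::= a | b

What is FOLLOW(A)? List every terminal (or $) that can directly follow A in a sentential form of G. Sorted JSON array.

Compute FIRST by fixpoint:
pass 1:
  A via A→a: +{a}
  A via A→b: +{b}
  B via B→A A: +{a,b}
  C via C→a: +{a}
  C via C→b: +{b}
  S via S→a A: +{a}
  S via S→b: +{b}
  FIRST(S)={a,b}  FIRST(A)={a,b}  FIRST(B)={a,b}  FIRST(C)={a,b}
pass 2: (no change)
  FIRST(S)={a,b}  FIRST(A)={a,b}  FIRST(B)={a,b}  FIRST(C)={a,b}

FOLLOW iteration:
initialize: $ ∈ FOLLOW(S)
[1]
  B→A A: FOLLOW(A) ⊇ FIRST(A) = {a,b}; new: +{a,b}
  S→a A: FOLLOW(A) ⊇ FOLLOW(S) ⊇ {$}; new: +{$}
  S→a C: FOLLOW(C) ⊇ FOLLOW(S) ⊇ {$}; new: +{$}
  S→b B: FOLLOW(B) ⊇ FOLLOW(S) ⊇ {$}; new: +{$}
  FOLLOW(S)={$}  FOLLOW(A)={$,a,b}  FOLLOW(B)={$}  FOLLOW(C)={$}
[2] — fixpoint
  FOLLOW(S)={$}  FOLLOW(A)={$,a,b}  FOLLOW(B)={$}  FOLLOW(C)={$}

FOLLOW(A) = ["$", "a", "b"]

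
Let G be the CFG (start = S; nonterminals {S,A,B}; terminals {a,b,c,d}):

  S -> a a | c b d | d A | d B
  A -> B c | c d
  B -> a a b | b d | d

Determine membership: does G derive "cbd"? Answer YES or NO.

CNF form of G:
  S -> T0 X5 | T1 A | T1 B | T2 T2
  A -> B T0 | T0 T1
  B -> T2 X4 | T3 T1 | d
  T0 -> c
  T1 -> d
  T2 -> a
  T3 -> b
  X4 -> T2 T3
  X5 -> T3 T1

CYK table (by increasing span):
  cell(0,0) c: {T0}  orig:{}
  cell(1,1) b: {T3}  orig:{}
  cell(2,2) d: {B,T1}  orig:{B}
  cell(0,1) cb: ∅
  cell(1,2) bd: {B,X5}  orig:{B}
  cell(0,2) cbd: {S}

S ∈ T[0,2] ⇒ YES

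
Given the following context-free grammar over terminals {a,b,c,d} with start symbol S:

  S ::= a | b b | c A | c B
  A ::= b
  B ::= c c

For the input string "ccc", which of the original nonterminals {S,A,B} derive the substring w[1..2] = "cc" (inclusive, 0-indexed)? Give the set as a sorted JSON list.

Convert to CNF:
  S -> T0 A | T0 B | T1 T1 | a
  A -> b
  B -> T0 T0
  T0 -> c
  T1 -> b

CYK fill — only the sub-triangle for w[1..2]:
  T[1,1] 'c' = {T0}  orig:{}
  T[2,2] 'c' = {T0}  orig:{}
  T[1,2] 'cc' = {B}

Original NTs in T[1,2] deriving "cc": ["B"]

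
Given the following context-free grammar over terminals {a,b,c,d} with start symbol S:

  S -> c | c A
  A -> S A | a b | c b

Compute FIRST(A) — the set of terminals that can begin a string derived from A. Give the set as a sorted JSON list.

FIRST sets, iterate to fixpoint:
[1]
  A via A→a b: +{a}
  A via A→c b: +{c}
  S via S→c: +{c}
  FIRST(S)={c}  FIRST(A)={a,c}
[2] done
  FIRST(S)={c}  FIRST(A)={a,c}

FIRST(A) = ["a", "c"]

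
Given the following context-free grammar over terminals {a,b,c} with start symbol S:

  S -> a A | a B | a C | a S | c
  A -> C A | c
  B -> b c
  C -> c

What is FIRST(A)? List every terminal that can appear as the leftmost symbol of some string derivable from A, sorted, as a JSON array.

FIRST sets, iterate to fixpoint:
iter 1:
  A via A→c: +{c}
  B via B→b c: +{b}
  C via C→c: +{c}
  S via S→a A: +{a}
  S via S→c: +{c}
  FIRST(S)={a,c}  FIRST(A)={c}  FIRST(B)={b}  FIRST(C)={c}
iter 2: (stable)
  FIRST(S)={a,c}  FIRST(A)={c}  FIRST(B)={b}  FIRST(C)={c}

FIRST(A) = ["c"]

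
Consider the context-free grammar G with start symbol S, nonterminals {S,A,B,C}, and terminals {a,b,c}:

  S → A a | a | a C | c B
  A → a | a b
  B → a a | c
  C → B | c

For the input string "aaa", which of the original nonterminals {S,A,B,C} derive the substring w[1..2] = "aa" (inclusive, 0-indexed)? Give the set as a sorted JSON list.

Convert to CNF:
  S -> A T0 | T0 C | T2 B | a
  A -> T0 T1 | a
  B -> T0 T0 | c
  C -> T0 T0 | c
  T0 -> a
  T1 -> b
  T2 -> c

Fill CYK table bottom-up, restricted to cells inside w[1..2]:
  cell(1,1) a: {A,S,T0}  orig:{A,S}
  cell(2,2) a: {A,S,T0}  orig:{A,S}
  cell(1,2) aa: {B,C,S}

Original NTs in T[1,2] deriving "aa": ["B", "C", "S"]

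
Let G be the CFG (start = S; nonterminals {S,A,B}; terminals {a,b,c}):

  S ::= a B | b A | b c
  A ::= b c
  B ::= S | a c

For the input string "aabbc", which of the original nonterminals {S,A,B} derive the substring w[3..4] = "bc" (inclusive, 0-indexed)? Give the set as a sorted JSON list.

CNF form of G:
  S -> T0 A | T0 T1 | T2 B
  A -> T0 T1
  B -> T0 A | T0 T1 | T2 B | T2 T1
  T0 -> b
  T1 -> c
  T2 -> a

CYK fill (cells [i..j] with 3 ≤ i ≤ j ≤ 4 only):
  T[3,3] 'b' = {T0}  orig:{}
  T[4,4] 'c' = {T1}  orig:{}
  T[3,4] 'bc' = {A,B,S}

Original NTs in T[3,4] deriving "bc": ["A", "B", "S"]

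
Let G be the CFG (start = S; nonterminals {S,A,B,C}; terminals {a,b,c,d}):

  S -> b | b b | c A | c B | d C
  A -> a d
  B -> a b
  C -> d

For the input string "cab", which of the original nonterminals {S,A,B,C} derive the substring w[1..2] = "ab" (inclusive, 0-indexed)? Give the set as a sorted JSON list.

Convert to CNF:
  S -> T1 C | T2 T2 | T3 A | T3 B | b
  A -> T0 T1
  B -> T0 T2
  C -> d
  T0 -> a
  T1 -> d
  T2 -> b
  T3 -> c

CYK fill (cells [i..j] with 1 ≤ i ≤ j ≤ 2 only):
  cell(1,1) a: {T0}  orig:{}
  cell(2,2) b: {S,T2}  orig:{S}
  cell(1,2) ab: {B}

Original NTs in T[1,2] deriving "ab": ["B"]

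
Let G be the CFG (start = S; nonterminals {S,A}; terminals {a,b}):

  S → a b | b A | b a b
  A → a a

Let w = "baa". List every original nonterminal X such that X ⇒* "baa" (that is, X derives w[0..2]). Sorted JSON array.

CNF form of G:
  S -> T0 T1 | T1 A | T1 X2
  A -> T0 T0
  T0 -> a
  T1 -> b
  X2 -> T0 T1

Fill CYK table bottom-up, restricted to cells inside w[0..2]:
  T[0,0] 'b' = {T1}  orig:{}
  T[1,1] 'a' = {T0}  orig:{}
  T[2,2] 'a' = {T0}  orig:{}
  T[0,1] 'ba' = ∅
  T[1,2] 'aa' = {A}
  T[0,2] 'baa' = {S}

Original NTs in T[0,2] deriving "baa": ["S"]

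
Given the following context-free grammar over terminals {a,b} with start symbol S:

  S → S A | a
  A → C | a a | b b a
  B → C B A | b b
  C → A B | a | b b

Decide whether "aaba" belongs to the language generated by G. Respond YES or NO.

Convert to CNF:
  S -> S A | a
  A -> A B | T0 T0 | T1 T1 | T1 X2 | a
  B -> C X3 | T1 T1
  C -> A B | T1 T1 | a
  T0 -> a
  T1 -> b
  X2 -> T1 T0
  X3 -> B A

CYK fill:
  T[0,0] 'a' = {A,C,S,T0}  orig:{A,C,S}
  T[1,1] 'a' = {A,C,S,T0}  orig:{A,C,S}
  T[2,2] 'b' = {T1}  orig:{}
  T[3,3] 'a' = {A,C,S,T0}  orig:{A,C,S}
  T[0,1] 'aa' = {A,S}
  T[1,2] 'ab' = ∅
  T[2,3] 'ba' = {X2}  orig:{}
  T[0,2] 'aab' = ∅
  T[1,3] 'aba' = ∅
  T[0,3] 'aaba' = ∅

S ∉ T[0,3] ⇒ NO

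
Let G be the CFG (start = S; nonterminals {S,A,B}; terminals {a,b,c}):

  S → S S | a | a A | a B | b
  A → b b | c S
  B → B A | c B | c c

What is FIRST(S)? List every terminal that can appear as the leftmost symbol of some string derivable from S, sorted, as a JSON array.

Compute FIRST by fixpoint:
[1]
  A via A→b b: +{b}
  A via A→c S: +{c}
  B via B→c B: +{c}
  S via S→a: +{a}
  S via S→b: +{b}
  S: {a,b}  A: {b,c}  B: {c}
[2] (no change)
  S: {a,b}  A: {b,c}  B: {c}

FIRST(S) = ["a", "b"]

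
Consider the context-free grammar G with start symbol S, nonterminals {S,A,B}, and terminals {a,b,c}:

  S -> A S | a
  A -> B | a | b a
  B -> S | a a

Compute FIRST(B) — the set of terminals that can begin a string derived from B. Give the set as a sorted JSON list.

FIRST iteration:
round 1:
  A via A→a: +{a}
  A via A→b a: +{b}
  B via B→a a: +{a}
  S via S→A S: +{a,b}
  FIRST[S]={a,b}  FIRST[A]={a,b}  FIRST[B]={a}
round 2:
  B via B→S: +{b}
  FIRST[S]={a,b}  FIRST[A]={a,b}  FIRST[B]={a,b}
round 3: — fixpoint
  FIRST[S]={a,b}  FIRST[A]={a,b}  FIRST[B]={a,b}

FIRST(B) = ["a", "b"]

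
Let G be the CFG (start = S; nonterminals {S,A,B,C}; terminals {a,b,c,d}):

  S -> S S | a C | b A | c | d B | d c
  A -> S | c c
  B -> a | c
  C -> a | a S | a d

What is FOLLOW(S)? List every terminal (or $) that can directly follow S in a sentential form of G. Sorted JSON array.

FIRST iteration:
round 1:
  A via A→c c: +{c}
  B via B→a: +{a}
  B via B→c: +{c}
  C via C→a: +{a}
  S via S→a C: +{a}
  S via S→b A: +{b}
  S via S→c: +{c}
  S via S→d B: +{d}
  FIRST[S]={a,b,c,d}  FIRST[A]={c}  FIRST[B]={a,c}  FIRST[C]={a}
round 2:
  A via A→S: +{a,b,d}
  FIRST[S]={a,b,c,d}  FIRST[A]={a,b,c,d}  FIRST[B]={a,c}  FIRST[C]={a}
round 3: — fixpoint
  FIRST[S]={a,b,c,d}  FIRST[A]={a,b,c,d}  FIRST[B]={a,c}  FIRST[C]={a}

Compute FOLLOW by fixpoint:
seed FOLLOW(S) with $
[1]
  S→S S: FOLLOW(S) ⊇ FIRST(S) = {a,b,c,d}; new: +{a,b,c,d}
  S→a C: FOLLOW(C) ⊇ FOLLOW(S) ⊇ {$,a,b,c,d}; new: +{$,a,b,c,d}
  S→b A: FOLLOW(A) ⊇ FOLLOW(S) ⊇ {$,a,b,c,d}; new: +{$,a,b,c,d}
  S→d B: FOLLOW(B) ⊇ FOLLOW(S) ⊇ {$,a,b,c,d}; new: +{$,a,b,c,d}
  FOLLOW[S]={$,a,b,c,d}  FOLLOW[A]={$,a,b,c,d}  FOLLOW[B]={$,a,b,c,d}  FOLLOW[C]={$,a,b,c,d}
[2] (stable)
  FOLLOW[S]={$,a,b,c,d}  FOLLOW[A]={$,a,b,c,d}  FOLLOW[B]={$,a,b,c,d}  FOLLOW[C]={$,a,b,c,d}

FOLLOW(S) = ["$", "a", "b", "c", "d"]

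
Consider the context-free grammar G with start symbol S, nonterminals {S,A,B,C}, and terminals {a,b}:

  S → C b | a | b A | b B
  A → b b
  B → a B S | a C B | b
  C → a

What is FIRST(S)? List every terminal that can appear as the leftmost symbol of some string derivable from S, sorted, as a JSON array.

FIRST sets, iterate to fixpoint:
[1]
  A via A→b b: +{b}
  B via B→a B S: +{a}
  B via B→b: +{b}
  C via C→a: +{a}
  S via S→C b: +{a}
  S via S→b A: +{b}
  FIRST(S)={a,b}  FIRST(A)={b}  FIRST(B)={a,b}  FIRST(C)={a}
[2] — fixpoint
  FIRST(S)={a,b}  FIRST(A)={b}  FIRST(B)={a,b}  FIRST(C)={a}

FIRST(S) = ["a", "b"]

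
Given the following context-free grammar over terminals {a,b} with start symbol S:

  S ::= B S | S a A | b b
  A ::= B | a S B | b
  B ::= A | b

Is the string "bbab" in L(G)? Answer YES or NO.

CNF form of G:
  S -> B S | S X4 | T1 T1
  A -> T0 X2 | b
  B -> T0 X3 | b
  T0 -> a
  T1 -> b
  X2 -> S B
  X3 -> S B
  X4 -> T0 A

CYK table (by increasing span):
  T[0,0] 'b' = {A,B,T1}  orig:{A,B}
  T[1,1] 'b' = {A,B,T1}  orig:{A,B}
  T[2,2] 'a' = {T0}  orig:{}
  T[3,3] 'b' = {A,B,T1}  orig:{A,B}
  T[0,1] 'bb' = {S}
  T[1,2] 'ba' = ∅
  T[2,3] 'ab' = {X4}  orig:{}
  T[0,2] 'bba' = ∅
  T[1,3] 'bab' = ∅
  T[0,3] 'bbab' = {S}

S ∈ T[0,3] ⇒ YES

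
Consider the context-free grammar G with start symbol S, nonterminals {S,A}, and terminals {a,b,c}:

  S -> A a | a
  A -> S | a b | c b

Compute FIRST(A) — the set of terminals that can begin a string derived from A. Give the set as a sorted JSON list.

Compute FIRST by fixpoint:
[1]
  A via A→a b: +{a}
  A via A→c b: +{c}
  S via S→A a: +{a,c}
  FIRST[S]={a,c}  FIRST[A]={a,c}
[2] (stable)
  FIRST[S]={a,c}  FIRST[A]={a,c}

FIRST(A) = ["a", "c"]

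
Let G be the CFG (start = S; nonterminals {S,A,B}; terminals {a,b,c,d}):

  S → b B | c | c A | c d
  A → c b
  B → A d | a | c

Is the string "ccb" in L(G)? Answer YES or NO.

Convert to CNF:
  S -> T0 A | T0 T2 | T1 B | c
  A -> T0 T1
  B -> A T2 | a | c
  T0 -> c
  T1 -> b
  T2 -> d

CYK fill:
  T[0,0] 'c' = {B,S,T0}  orig:{B,S}
  T[1,1] 'c' = {B,S,T0}  orig:{B,S}
  T[2,2] 'b' = {T1}  orig:{}
  T[0,1] 'cc' = ∅
  T[1,2] 'cb' = {A}
  T[0,2] 'ccb' = {S}

S ∈ T[0,2] ⇒ YES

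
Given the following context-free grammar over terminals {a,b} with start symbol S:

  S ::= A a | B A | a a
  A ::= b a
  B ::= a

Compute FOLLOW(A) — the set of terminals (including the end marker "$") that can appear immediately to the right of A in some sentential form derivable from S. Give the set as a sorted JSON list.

FIRST sets, iterate to fixpoint:
round 1:
  A via A→b a: +{b}
  B via B→a: +{a}
  S via S→A a: +{b}
  S via S→B A: +{a}
  S: {a,b}  A: {b}  B: {a}
round 2: (no change)
  S: {a,b}  A: {b}  B: {a}

Compute FOLLOW by fixpoint:
FOLLOW(S) := {$}
iter 1:
  S→A a: FOLLOW(A) ⊇ FIRST(a) = {a}; new: +{a}
  S→B A: FOLLOW(B) ⊇ FIRST(A) = {b}; new: +{b}
  S→B A: FOLLOW(A) ⊇ FOLLOW(S) ⊇ {$}; new: +{$}
  S: {$}  A: {$,a}  B: {b}
iter 2: done
  S: {$}  A: {$,a}  B: {b}

FOLLOW(A) = ["$", "a"]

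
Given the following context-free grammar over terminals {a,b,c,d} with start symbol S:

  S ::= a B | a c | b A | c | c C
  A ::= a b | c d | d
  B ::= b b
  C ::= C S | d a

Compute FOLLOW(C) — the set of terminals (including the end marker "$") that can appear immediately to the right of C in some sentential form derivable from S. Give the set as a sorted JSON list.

FIRST iteration:
iter 1:
  A via A→a b: +{a}
  A via A→c d: +{c}
  A via A→d: +{d}
  B via B→b b: +{b}
  C via C→d a: +{d}
  S via S→a B: +{a}
  S via S→b A: +{b}
  S via S→c: +{c}
  S: {a,b,c}  A: {a,c,d}  B: {b}  C: {d}
iter 2: (no change)
  S: {a,b,c}  A: {a,c,d}  B: {b}  C: {d}

Compute FOLLOW by fixpoint:
initialize: $ ∈ FOLLOW(S)
round 1:
  C→C S: FOLLOW(C) ⊇ FIRST(S) = {a,b,c}; new: +{a,b,c}
  C→C S: FOLLOW(S) ⊇ FOLLOW(C) ⊇ {a,b,c}; new: +{a,b,c}
  S→a B: FOLLOW(B) ⊇ FOLLOW(S) ⊇ {$,a,b,c}; new: +{$,a,b,c}
  S→b A: FOLLOW(A) ⊇ FOLLOW(S) ⊇ {$,a,b,c}; new: +{$,a,b,c}
  S→c C: FOLLOW(C) ⊇ FOLLOW(S) ⊇ {$,a,b,c}; new: +{$}
  S: {$,a,b,c}  A: {$,a,b,c}  B: {$,a,b,c}  C: {$,a,b,c}
round 2: (stable)
  S: {$,a,b,c}  A: {$,a,b,c}  B: {$,a,b,c}  C: {$,a,b,c}

FOLLOW(C) = ["$", "a", "b", "c"]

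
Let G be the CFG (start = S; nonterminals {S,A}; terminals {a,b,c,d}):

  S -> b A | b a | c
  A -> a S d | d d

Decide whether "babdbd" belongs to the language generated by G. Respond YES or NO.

CNF form of G:
  S -> T2 A | T2 T0 | c
  A -> T0 X3 | T1 T1
  T0 -> a
  T1 -> d
  T2 -> b
  X3 -> S T1

CYK table (by increasing span):
  [0..0]={T2}  "b"  orig:{}
  [1..1]={T0}  "a"  orig:{}
  [2..2]={T2}  "b"  orig:{}
  [3..3]={T1}  "d"  orig:{}
  [4..4]={T2}  "b"  orig:{}
  [5..5]={T1}  "d"  orig:{}
  [0..1]={S}  "ba"
  [1..2]=∅  "ab"
  [2..3]=∅  "bd"
  [3..4]=∅  "db"
  [4..5]=∅  "bd"
  [0..2]=∅  "bab"
  [1..3]=∅  "abd"
  [2..4]=∅  "bdb"
  [3..5]=∅  "dbd"
  [0..3]=∅  "babd"
  [1..4]=∅  "abdb"
  [2..5]=∅  "bdbd"
  [0..4]=∅  "babdb"
  [1..5]=∅  "abdbd"
  [0..5]=∅  "babdbd"

S ∉ T[0,5] ⇒ NO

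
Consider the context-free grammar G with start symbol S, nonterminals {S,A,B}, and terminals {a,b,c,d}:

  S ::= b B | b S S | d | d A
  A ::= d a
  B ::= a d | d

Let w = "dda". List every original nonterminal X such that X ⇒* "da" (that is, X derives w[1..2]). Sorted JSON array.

CNF form of G:
  S -> T0 A | T2 B | T2 X3 | d
  A -> T0 T1
  B -> T1 T0 | d
  T0 -> d
  T1 -> a
  T2 -> b
  X3 -> S S

CYK table (by increasing span) — only the sub-triangle for w[1..2]:
  T[1,1] 'd' = {B,S,T0}  orig:{B,S}
  T[2,2] 'a' = {T1}  orig:{}
  T[1,2] 'da' = {A}

Original NTs in T[1,2] deriving "da": ["A"]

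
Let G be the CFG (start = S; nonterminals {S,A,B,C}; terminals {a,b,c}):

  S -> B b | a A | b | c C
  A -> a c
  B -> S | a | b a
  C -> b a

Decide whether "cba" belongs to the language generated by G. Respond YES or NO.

CNF form of G:
  S -> B T2 | T0 A | T1 C | b
  A -> T0 T1
  B -> B T2 | T0 A | T1 C | T2 T0 | a | b
  C -> T2 T0
  T0 -> a
  T1 -> c
  T2 -> b

CYK fill:
  [0..0]={T1}  "c"  orig:{}
  [1..1]={B,S,T2}  "b"  orig:{B,S}
  [2..2]={B,T0}  "a"  orig:{B}
  [0..1]=∅  "cb"
  [1..2]={B,C}  "ba"
  [0..2]={B,S}  "cba"

S ∈ T[0,2] ⇒ YES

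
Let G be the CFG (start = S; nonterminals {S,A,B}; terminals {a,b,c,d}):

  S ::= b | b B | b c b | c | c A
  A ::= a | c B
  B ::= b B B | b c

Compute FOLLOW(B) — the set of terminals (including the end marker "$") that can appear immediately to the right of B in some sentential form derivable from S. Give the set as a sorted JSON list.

FIRST iteration:
[1]
  A via A→a: +{a}
  A via A→c B: +{c}
  B via B→b B B: +{b}
  S via S→b: +{b}
  S via S→c: +{c}
  S: {b,c}  A: {a,c}  B: {b}
[2] done
  S: {b,c}  A: {a,c}  B: {b}

Compute FOLLOW by fixpoint:
FOLLOW(S) := {$}
pass 1:
  B→b B B: FOLLOW(B) ⊇ FIRST(B) = {b}; new: +{b}
  S→b B: FOLLOW(B) ⊇ FOLLOW(S) ⊇ {$}; new: +{$}
  S→c A: FOLLOW(A) ⊇ FOLLOW(S) ⊇ {$}; new: +{$}
  FOLLOW(S)={$}  FOLLOW(A)={$}  FOLLOW(B)={$,b}
pass 2: done
  FOLLOW(S)={$}  FOLLOW(A)={$}  FOLLOW(B)={$,b}

FOLLOW(B) = ["$", "b"]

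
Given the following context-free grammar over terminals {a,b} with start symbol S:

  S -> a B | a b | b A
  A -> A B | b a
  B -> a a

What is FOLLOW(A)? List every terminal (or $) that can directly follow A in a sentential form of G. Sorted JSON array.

FIRST sets, iterate to fixpoint:
iter 1:
  A via A→b a: +{b}
  B via B→a a: +{a}
  S via S→a B: +{a}
  S via S→b A: +{b}
  FIRST(S)={a,b}  FIRST(A)={b}  FIRST(B)={a}
iter 2: — fixpoint
  FIRST(S)={a,b}  FIRST(A)={b}  FIRST(B)={a}

Compute FOLLOW by fixpoint:
seed FOLLOW(S) with $
iter 1:
  A→A B: FOLLOW(A) ⊇ FIRST(B) = {a}; new: +{a}
  A→A B: FOLLOW(B) ⊇ FOLLOW(A) ⊇ {a}; new: +{a}
  S→a B: FOLLOW(B) ⊇ FOLLOW(S) ⊇ {$}; new: +{$}
  S→b A: FOLLOW(A) ⊇ FOLLOW(S) ⊇ {$}; new: +{$}
  S: {$}  A: {$,a}  B: {$,a}
iter 2: — fixpoint
  S: {$}  A: {$,a}  B: {$,a}

FOLLOW(A) = ["$", "a"]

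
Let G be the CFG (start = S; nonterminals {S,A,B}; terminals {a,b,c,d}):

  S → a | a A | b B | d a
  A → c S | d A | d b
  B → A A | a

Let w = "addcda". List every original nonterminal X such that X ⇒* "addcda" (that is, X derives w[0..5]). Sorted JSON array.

Convert to CNF:
  S -> T1 T3 | T2 B | T3 A | a
  A -> T0 S | T1 A | T1 T2
  B -> A A | a
  T0 -> c
  T1 -> d
  T2 -> b
  T3 -> a

CYK table (by increasing span) — only the sub-triangle for w[0..5]:
  [0..0]={B,S,T3}  "a"  orig:{B,S}
  [1..1]={T1}  "d"  orig:{}
  [2..2]={T1}  "d"  orig:{}
  [3..3]={T0}  "c"  orig:{}
  [4..4]={T1}  "d"  orig:{}
  [5..5]={B,S,T3}  "a"  orig:{B,S}
  [0..1]=∅  "ad"
  [1..2]=∅  "dd"
  [2..3]=∅  "dc"
  [3..4]=∅  "cd"
  [4..5]={S}  "da"
  [0..2]=∅  "add"
  [1..3]=∅  "ddc"
  [2..4]=∅  "dcd"
  [3..5]={A}  "cda"
  [0..3]=∅  "addc"
  [1..4]=∅  "ddcd"
  [2..5]={A}  "dcda"
  [0..4]=∅  "addcd"
  [1..5]={A}  "ddcda"
  [0..5]={S}  "addcda"

Original NTs in T[0,5] deriving "addcda": ["S"]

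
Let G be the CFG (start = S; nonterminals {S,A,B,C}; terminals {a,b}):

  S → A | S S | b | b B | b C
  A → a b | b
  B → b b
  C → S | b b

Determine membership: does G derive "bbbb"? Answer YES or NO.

Convert to CNF:
  S -> S S | T0 T1 | T1 B | T1 C | b
  A -> T0 T1 | b
  B -> T1 T1
  C -> S S | T0 T1 | T1 B | T1 C | T1 T1 | b
  T0 -> a
  T1 -> b

Fill CYK table bottom-up:
  cell(0,0) b: {A,C,S,T1}  orig:{A,C,S}
  cell(1,1) b: {A,C,S,T1}  orig:{A,C,S}
  cell(2,2) b: {A,C,S,T1}  orig:{A,C,S}
  cell(3,3) b: {A,C,S,T1}  orig:{A,C,S}
  cell(0,1) bb: {B,C,S}
  cell(1,2) bb: {B,C,S}
  cell(2,3) bb: {B,C,S}
  cell(0,2) bbb: {C,S}
  cell(1,3) bbb: {C,S}
  cell(0,3) bbbb: {C,S}

S ∈ T[0,3] ⇒ YES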